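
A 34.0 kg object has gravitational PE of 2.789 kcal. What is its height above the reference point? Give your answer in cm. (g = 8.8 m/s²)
PE = mgh → h = PE/(mg) = 1.167e+04 J / (34 kg × 8.8 m/s²) = 39 m = 3900.0 cm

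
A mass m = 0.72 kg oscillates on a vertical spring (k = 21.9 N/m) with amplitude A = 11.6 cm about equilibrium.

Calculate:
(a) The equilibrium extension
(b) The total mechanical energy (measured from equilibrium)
x_eq = mg/k = 0.72×9.81/21.9 = 0.3225 m = 32.25 cm
E = ½kA² = ½×21.9×(0.116)² = 0.1473 J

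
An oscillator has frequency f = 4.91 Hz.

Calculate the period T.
T = 1/f = 1/4.91 = 0.2037 s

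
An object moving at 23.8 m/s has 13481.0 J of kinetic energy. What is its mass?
KE = ½mv² → m = 2KE/v² = 2×13481.0/23.8² = 47.6 kg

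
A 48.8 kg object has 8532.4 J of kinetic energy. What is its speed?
KE = ½mv² → v = √(2KE/m) = √(2×8532.4/48.8) = 18.7 m/s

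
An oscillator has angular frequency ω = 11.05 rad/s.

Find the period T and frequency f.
T = 2π/ω = 2π/11.05 = 0.5686 s; f = ω/2π = 1.759 Hz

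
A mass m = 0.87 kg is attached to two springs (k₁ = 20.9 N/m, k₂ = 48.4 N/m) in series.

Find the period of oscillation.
k_eq = k₁k₂/(k₁+k₂) = 14.6 N/m
T = 2π√(m/k_eq) = 2π√(0.87/14.6) = 1.534 s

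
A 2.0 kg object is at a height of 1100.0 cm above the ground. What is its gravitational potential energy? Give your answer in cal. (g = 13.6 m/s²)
PE = mgh = 2 kg × 13.6 m/s² × 11 m = 299.2 J = 71.51 cal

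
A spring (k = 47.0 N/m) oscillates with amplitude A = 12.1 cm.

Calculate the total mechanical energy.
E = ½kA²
E = ½kA² = ½×47.0×(0.121)² = 0.3441 J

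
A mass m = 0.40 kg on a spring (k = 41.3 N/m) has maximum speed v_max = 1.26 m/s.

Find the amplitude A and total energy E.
½mv²_max = ½kA² → A = v_max√(m/k) = 1.26×√(0.4/41.3) = 0.124 m = 12.4 cm
E = ½mv²_max = ½×0.4×1.26² = 0.3175 J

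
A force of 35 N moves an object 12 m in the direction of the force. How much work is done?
W = Fd = 35×12 = 420.0 J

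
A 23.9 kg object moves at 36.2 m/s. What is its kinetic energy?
KE = ½mv² = ½×23.9×36.2² = 15659.76 J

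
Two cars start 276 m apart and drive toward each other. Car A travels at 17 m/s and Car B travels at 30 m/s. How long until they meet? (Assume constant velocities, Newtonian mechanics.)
Combined speed: v_combined = 17 + 30 = 47 m/s
Time to meet: t = d/47 = 276/47 = 5.87 s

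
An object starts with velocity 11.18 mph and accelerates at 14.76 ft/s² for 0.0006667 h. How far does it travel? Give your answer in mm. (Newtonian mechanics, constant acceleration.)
d = v₀t + ½at² (with unit conversion) = 24950.0 mm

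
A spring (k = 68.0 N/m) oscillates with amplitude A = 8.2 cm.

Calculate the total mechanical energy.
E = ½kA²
E = ½kA² = ½×68.0×(0.082)² = 0.2286 J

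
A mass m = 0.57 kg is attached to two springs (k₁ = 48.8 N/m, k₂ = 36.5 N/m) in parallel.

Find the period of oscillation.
k_eq = k₁+k₂ = 85.3 N/m
T = 2π√(m/k_eq) = 2π√(0.57/85.3) = 0.5136 s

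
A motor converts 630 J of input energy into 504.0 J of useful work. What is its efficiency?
η = W_out/W_in = 504.0/630 = 0.8 = 80.0%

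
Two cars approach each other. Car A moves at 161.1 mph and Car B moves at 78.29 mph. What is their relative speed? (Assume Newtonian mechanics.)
v_rel = v_A + v_B = 161.1 + 78.29 = 239.4 mph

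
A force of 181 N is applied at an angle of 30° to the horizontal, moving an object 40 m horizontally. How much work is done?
W = Fd cosθ = 181×40×cos(30°) = 6270.0 J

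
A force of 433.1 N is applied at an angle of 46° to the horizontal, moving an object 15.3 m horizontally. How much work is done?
W = Fd cosθ = 433.1×15.3×cos(46°) = 4603.1 J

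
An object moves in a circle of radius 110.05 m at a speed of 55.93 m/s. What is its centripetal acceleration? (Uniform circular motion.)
a_c = v²/r = 55.93²/110.05 = 3128.16/110.05 = 28.42 m/s²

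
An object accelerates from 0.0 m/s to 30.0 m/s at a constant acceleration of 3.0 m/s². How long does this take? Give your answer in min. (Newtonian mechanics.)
t = (v - v₀)/a (with unit conversion) = 0.1667 min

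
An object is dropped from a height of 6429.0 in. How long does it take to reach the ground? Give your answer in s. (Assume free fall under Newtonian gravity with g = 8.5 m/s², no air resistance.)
t = √(2h/g) (with unit conversion) = 6.199 s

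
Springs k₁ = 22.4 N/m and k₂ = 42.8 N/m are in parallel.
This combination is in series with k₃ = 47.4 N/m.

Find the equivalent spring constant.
k₁₂ = k₁ + k₂ = 65.2 N/m (parallel)
1/k_eq = 1/k₁₂ + 1/k₃ → k_eq = 27.45 N/m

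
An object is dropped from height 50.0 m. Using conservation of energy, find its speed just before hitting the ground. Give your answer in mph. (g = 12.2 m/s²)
mgh = ½mv² → v = √(2gh) = √(2×12.2×50) = 34.93 m/s = 78.13 mph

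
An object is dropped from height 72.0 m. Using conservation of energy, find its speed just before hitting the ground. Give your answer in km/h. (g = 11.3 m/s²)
mgh = ½mv² → v = √(2gh) = √(2×11.3×72) = 40.34 m/s = 145.2 km/h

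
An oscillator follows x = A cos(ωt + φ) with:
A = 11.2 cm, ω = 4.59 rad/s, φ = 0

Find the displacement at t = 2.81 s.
x = A cos(ωt + φ) = 11.2×cos(4.59×2.81 + 0) = 10.59 cm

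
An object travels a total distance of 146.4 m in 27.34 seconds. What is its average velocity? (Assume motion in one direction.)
v_avg = Δd / Δt = 146.4 / 27.34 = 5.35 m/s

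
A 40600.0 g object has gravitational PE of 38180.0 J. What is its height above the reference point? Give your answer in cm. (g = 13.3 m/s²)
PE = mgh → h = PE/(mg) = 3.818e+04 J / (40.6 kg × 13.3 m/s²) = 70.71 m = 7071.0 cm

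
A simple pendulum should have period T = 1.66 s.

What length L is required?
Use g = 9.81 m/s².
T = 2π√(L/g) → L = g(T/2π)² = 9.81×(1.66/2π)² = 0.6847 m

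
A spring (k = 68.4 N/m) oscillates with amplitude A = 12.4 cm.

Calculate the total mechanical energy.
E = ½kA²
E = ½kA² = ½×68.4×(0.124)² = 0.5259 J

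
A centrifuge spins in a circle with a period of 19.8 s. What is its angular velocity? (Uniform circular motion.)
ω = 2π/T = 2π/19.8 = 0.3173 rad/s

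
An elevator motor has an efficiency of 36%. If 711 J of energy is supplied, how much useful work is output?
W_out = η × W_in = 0.36 × 711 = 255.96 J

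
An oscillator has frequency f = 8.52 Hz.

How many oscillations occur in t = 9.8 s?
n = f×t = 8.52×9.8 = 83.5 oscillations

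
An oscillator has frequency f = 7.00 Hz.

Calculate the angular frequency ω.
ω = 2πf = 2π×7.0 = 43.98 rad/s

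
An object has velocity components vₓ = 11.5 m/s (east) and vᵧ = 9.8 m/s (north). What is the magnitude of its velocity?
|v| = √(vₓ² + vᵧ²) = √(11.5² + 9.8²) = √(228.29) = 15.11 m/s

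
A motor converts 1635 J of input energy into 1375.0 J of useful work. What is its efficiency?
η = W_out/W_in = 1375.0/1635 = 0.841 = 84.1%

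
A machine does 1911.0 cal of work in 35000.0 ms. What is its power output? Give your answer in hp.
P = W/t = 7996 J / 35 s = 228.4 W = 0.3064 hp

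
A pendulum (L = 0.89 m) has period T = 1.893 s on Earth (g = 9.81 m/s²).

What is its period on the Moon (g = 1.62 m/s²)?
T = 2π√(L/g), so T_moon/T_earth = √(g_earth/g_moon)
T_moon = 2π√(0.89/1.62) = 4.657 s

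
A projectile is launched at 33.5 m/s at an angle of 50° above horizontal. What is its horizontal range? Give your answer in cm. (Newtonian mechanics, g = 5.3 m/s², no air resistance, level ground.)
R = v₀² sin(2θ) / g (with unit conversion) = 20850.0 cm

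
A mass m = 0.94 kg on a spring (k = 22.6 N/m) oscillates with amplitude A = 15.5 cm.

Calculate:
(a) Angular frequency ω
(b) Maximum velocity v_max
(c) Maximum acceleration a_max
ω = √(k/m) = √(22.6/0.94) = 4.903 rad/s
v_max = ωA = 4.903×0.155 = 0.76 m/s
a_max = ω²A = 4.903²×0.155 = 3.727 m/s²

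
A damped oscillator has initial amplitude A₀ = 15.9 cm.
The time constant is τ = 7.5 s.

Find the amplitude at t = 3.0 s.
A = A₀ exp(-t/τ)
A = A₀ exp(−t/τ) = 15.9×exp(−3.0/7.5) = 10.66 cm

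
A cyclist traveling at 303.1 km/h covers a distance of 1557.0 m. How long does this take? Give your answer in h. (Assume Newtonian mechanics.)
t = d/v (with unit conversion) = 0.005137 h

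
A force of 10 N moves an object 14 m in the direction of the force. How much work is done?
W = Fd = 10×14 = 140.0 J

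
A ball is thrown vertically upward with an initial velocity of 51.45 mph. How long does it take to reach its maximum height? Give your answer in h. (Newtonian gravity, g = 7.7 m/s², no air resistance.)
t_up = v₀/g (with unit conversion) = 0.0008297 h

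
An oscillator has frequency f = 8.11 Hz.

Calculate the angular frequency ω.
ω = 2πf = 2π×8.11 = 50.96 rad/s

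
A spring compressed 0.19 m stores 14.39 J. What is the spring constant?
PE = ½kx² → k = 2PE/x² = 2×14.39/0.19² = 797.2 N/m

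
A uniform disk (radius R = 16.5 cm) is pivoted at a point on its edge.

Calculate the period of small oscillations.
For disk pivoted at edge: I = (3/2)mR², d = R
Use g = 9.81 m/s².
I/m = (3/2)R² = 0.04084 m²; d = R = 0.165 m
T = 2π√((3/2)R²/(gR)) = 2π√(3R/(2g)) = 0.998 s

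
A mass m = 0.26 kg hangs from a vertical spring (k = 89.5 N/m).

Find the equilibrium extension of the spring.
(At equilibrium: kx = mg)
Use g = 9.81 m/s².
x_eq = mg/k = 0.26×9.81/89.5 = 0.0285 m = 2.85 cm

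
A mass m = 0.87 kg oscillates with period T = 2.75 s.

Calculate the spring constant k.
T = 2π√(m/k) → k = m(2π/T)² = 0.87×(2π/2.75)² = 4.542 N/m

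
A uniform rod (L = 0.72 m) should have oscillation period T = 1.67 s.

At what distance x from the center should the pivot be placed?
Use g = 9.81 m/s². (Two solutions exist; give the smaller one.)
T = 2π√((L²/12 + x²)/(gx)). Let c = T²g/(4π²) = 0.693.
x² − cx + L²/12 = 0 → x = (c − √(c² − L²/3))/2 = 0.06926 m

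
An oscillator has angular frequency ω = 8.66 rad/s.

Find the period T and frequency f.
T = 2π/ω = 2π/8.66 = 0.7255 s; f = ω/2π = 1.378 Hz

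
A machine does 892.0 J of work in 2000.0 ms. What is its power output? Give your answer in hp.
P = W/t = 892 J / 2 s = 446 W = 0.5981 hp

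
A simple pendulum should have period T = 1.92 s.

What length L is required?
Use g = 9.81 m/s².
T = 2π√(L/g) → L = g(T/2π)² = 9.81×(1.92/2π)² = 0.916 m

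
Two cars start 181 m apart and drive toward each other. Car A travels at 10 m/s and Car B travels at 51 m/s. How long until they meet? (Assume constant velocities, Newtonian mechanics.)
Combined speed: v_combined = 10 + 51 = 61 m/s
Time to meet: t = d/61 = 181/61 = 2.97 s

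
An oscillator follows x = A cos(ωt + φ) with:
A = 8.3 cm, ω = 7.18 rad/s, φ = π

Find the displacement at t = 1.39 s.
x = A cos(ωt + φ) = 8.3×cos(7.18×1.39 + π) = 7.052 cm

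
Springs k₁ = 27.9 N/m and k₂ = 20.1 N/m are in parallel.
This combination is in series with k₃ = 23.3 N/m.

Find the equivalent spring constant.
k₁₂ = k₁ + k₂ = 48 N/m (parallel)
1/k_eq = 1/k₁₂ + 1/k₃ → k_eq = 15.69 N/m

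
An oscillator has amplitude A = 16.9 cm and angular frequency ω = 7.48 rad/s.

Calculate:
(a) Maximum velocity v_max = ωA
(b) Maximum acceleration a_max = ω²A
v_max = ωA = 7.48×0.169 = 1.264 m/s
a_max = ω²A = 7.48²×0.169 = 9.456 m/s²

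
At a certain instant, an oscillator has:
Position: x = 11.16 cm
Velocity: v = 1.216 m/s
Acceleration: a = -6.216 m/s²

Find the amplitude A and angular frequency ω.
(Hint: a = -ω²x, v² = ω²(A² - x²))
a = −ω²x → ω = √(|a|/x) = √(6.216/0.1116) = 7.463 rad/s
v² = ω²(A² − x²) → A = √(x² + v²/ω²) = √(0.1116² + 1.216²/7.463²) = 0.1975 m = 19.75 cm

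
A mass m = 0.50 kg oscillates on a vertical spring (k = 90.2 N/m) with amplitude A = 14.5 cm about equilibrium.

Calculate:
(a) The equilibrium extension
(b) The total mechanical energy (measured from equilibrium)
x_eq = mg/k = 0.5×9.81/90.2 = 0.05438 m = 5.438 cm
E = ½kA² = ½×90.2×(0.145)² = 0.9482 J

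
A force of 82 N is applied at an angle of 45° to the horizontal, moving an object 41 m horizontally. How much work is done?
W = Fd cosθ = 82×41×cos(45°) = 2377.3 J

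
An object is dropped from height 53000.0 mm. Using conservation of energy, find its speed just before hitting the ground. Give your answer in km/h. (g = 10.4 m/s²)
mgh = ½mv² → v = √(2gh) = √(2×10.4×53) = 33.2 m/s = 119.5 km/h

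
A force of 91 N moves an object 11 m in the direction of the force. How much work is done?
W = Fd = 91×11 = 1001.0 J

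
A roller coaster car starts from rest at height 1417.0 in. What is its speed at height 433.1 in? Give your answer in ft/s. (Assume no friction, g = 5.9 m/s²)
mgh₁ = ½mv₂² + mgh₂ → v₂ = √(2g(h₁−h₂)) = √(2×5.9×(35.99−11)) = 17.17 m/s = 56.34 ft/s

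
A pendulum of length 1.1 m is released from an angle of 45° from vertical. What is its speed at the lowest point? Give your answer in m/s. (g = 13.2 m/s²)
h = L(1 − cosθ) = 1.1×(1 − cos45°) = 0.3222 m
v = √(2gh) = √(2×13.2×0.3222) = 2.916 m/s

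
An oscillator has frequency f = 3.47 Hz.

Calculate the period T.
T = 1/f = 1/3.47 = 0.2882 s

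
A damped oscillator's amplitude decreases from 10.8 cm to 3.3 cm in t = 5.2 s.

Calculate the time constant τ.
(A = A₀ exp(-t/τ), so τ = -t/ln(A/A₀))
A/A₀ = 3.3/10.8 = 0.3056; ln(A/A₀) = -1.186
τ = −t/ln(A/A₀) = −5.2/-1.186 = 4.386 s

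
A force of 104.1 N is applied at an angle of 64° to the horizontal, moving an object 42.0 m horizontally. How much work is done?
W = Fd cosθ = 104.1×42.0×cos(64°) = 1916.6 J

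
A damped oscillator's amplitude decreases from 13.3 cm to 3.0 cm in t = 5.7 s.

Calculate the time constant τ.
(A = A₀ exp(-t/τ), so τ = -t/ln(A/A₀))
A/A₀ = 3.0/13.3 = 0.2256; ln(A/A₀) = -1.489
τ = −t/ln(A/A₀) = −5.7/-1.489 = 3.828 s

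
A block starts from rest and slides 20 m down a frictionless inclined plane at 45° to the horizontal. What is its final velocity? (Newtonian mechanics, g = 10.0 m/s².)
a = g sin(θ) = 10.0 × sin(45°) = 7.07 m/s²
v = √(2ad) = √(2 × 7.07 × 20) = 16.82 m/s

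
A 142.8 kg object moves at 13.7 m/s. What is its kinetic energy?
KE = ½mv² = ½×142.8×13.7² = 13401.07 J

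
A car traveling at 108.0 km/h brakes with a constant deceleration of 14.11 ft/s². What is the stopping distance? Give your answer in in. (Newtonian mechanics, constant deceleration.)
d = v₀² / (2a) (with unit conversion) = 4119.0 in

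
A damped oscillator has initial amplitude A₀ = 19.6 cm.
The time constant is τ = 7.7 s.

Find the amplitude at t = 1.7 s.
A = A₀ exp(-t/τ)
A = A₀ exp(−t/τ) = 19.6×exp(−1.7/7.7) = 15.72 cm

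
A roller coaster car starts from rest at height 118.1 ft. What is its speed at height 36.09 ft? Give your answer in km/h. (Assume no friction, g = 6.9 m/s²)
mgh₁ = ½mv₂² + mgh₂ → v₂ = √(2g(h₁−h₂)) = √(2×6.9×(36−11)) = 18.57 m/s = 66.86 km/h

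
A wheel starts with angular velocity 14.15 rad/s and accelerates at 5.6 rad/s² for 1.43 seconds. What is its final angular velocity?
ω = ω₀ + αt = 14.15 + 5.6 × 1.43 = 22.16 rad/s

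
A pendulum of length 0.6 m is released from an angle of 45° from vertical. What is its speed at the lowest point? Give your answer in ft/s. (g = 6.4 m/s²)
h = L(1 − cosθ) = 0.6×(1 − cos45°) = 0.1757 m
v = √(2gh) = √(2×6.4×0.1757) = 1.5 m/s = 4.921 ft/s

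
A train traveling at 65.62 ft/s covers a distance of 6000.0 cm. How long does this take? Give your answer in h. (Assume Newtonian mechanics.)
t = d/v (with unit conversion) = 0.0008333 h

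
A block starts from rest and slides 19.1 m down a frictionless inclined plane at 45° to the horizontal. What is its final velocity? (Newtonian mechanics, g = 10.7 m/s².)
a = g sin(θ) = 10.7 × sin(45°) = 7.57 m/s²
v = √(2ad) = √(2 × 7.57 × 19.1) = 17.0 m/s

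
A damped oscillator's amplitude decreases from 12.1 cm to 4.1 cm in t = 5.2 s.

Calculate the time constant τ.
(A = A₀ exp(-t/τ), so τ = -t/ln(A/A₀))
A/A₀ = 4.1/12.1 = 0.3388; ln(A/A₀) = -1.082
τ = −t/ln(A/A₀) = −5.2/-1.082 = 4.805 s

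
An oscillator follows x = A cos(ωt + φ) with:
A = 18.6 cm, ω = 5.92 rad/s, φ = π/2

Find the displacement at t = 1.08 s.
x = A cos(ωt + φ) = 18.6×cos(5.92×1.08 + π/2) = -2.05 cm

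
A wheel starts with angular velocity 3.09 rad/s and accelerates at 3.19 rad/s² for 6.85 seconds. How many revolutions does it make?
θ = ω₀t + ½αt² = 3.09×6.85 + ½×3.19×6.85² = 96.01 rad
Revolutions = θ/(2π) = 96.01/(2π) = 15.28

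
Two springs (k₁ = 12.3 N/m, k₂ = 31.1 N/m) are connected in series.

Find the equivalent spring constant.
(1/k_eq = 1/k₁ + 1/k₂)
1/k_eq = 1/12.3 + 1/31.1 = 0.11346; k_eq = 8.814 N/m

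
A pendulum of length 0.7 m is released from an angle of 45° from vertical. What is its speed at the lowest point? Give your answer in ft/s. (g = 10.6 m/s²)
h = L(1 − cosθ) = 0.7×(1 − cos45°) = 0.205 m
v = √(2gh) = √(2×10.6×0.205) = 2.085 m/s = 6.84 ft/s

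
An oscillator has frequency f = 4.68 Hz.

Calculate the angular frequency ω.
ω = 2πf = 2π×4.68 = 29.41 rad/s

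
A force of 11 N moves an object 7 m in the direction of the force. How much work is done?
W = Fd = 11×7 = 77.0 J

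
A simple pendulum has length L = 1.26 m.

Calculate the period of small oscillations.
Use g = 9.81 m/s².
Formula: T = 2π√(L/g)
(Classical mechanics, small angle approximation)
T = 2π√(L/g) = 2π√(1.26/9.81) = 2.252 s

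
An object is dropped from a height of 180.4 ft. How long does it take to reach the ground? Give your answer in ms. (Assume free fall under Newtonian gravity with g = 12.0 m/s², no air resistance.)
t = √(2h/g) (with unit conversion) = 3027.0 ms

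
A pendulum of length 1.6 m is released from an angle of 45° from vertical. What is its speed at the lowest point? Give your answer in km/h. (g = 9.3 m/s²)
h = L(1 − cosθ) = 1.6×(1 − cos45°) = 0.4686 m
v = √(2gh) = √(2×9.3×0.4686) = 2.952 m/s = 10.63 km/h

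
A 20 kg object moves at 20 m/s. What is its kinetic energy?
KE = ½mv² = ½×20×20² = 4000.0 J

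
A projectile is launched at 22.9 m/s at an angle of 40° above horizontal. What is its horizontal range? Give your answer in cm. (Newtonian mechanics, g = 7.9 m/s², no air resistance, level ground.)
R = v₀² sin(2θ) / g (with unit conversion) = 6537.0 cm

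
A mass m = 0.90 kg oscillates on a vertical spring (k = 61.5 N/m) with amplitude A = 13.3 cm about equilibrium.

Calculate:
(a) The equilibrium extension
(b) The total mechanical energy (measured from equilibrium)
x_eq = mg/k = 0.9×9.81/61.5 = 0.1436 m = 14.36 cm
E = ½kA² = ½×61.5×(0.133)² = 0.5439 J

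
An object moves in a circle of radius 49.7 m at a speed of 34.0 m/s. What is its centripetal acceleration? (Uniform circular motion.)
a_c = v²/r = 34.0²/49.7 = 1156/49.7 = 23.26 m/s²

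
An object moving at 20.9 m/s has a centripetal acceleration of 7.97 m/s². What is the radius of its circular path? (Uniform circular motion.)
r = v²/a_c = 20.9²/7.97 = 54.81 m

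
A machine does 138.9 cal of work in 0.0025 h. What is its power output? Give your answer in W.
P = W/t = 581.2 J / 9 s = 64.57 W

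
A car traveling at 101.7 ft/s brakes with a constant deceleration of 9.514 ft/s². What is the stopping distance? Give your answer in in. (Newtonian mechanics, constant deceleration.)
d = v₀² / (2a) (with unit conversion) = 6523.0 in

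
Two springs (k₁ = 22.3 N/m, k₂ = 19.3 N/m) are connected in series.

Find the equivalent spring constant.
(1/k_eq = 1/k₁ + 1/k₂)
1/k_eq = 1/22.3 + 1/19.3 = 0.096657; k_eq = 10.35 N/m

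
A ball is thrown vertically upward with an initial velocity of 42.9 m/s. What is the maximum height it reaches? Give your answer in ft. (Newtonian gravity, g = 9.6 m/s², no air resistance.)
h_max = v₀²/(2g) (with unit conversion) = 314.5 ft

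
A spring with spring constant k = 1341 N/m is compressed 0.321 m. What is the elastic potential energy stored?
PE = ½kx² = ½×1341×0.321² = 69.09 J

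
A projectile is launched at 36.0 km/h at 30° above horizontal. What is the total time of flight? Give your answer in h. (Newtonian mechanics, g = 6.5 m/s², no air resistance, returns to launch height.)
T = 2v₀sin(θ)/g (with unit conversion) = 0.0004274 h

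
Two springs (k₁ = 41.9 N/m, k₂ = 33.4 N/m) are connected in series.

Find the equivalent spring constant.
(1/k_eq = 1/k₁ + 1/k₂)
1/k_eq = 1/41.9 + 1/33.4 = 0.053806; k_eq = 18.59 N/m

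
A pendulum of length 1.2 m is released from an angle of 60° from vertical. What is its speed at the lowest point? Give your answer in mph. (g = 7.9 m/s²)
h = L(1 − cosθ) = 1.2×(1 − cos60°) = 0.6 m
v = √(2gh) = √(2×7.9×0.6) = 3.079 m/s = 6.887 mph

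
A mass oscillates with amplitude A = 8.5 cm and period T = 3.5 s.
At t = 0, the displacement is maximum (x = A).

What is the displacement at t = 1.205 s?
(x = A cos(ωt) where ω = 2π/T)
ω = 2π/T = 2π/3.5 = 1.795 rad/s
x = A cos(ωt) = 8.5×cos(1.795×1.205) = -4.746 cm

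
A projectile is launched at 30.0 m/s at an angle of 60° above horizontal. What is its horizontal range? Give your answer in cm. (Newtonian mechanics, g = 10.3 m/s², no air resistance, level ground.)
R = v₀² sin(2θ) / g (with unit conversion) = 7567.0 cm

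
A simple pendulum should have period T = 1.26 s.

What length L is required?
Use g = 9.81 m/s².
T = 2π√(L/g) → L = g(T/2π)² = 9.81×(1.26/2π)² = 0.3945 m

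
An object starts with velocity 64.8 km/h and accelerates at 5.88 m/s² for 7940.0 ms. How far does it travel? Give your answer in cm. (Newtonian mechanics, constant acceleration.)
d = v₀t + ½at² (with unit conversion) = 32830.0 cm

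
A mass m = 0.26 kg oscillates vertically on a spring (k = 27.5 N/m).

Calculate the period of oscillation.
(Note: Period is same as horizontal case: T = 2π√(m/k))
T = 2π√(m/k) = 2π√(0.26/27.5) = 0.6109 s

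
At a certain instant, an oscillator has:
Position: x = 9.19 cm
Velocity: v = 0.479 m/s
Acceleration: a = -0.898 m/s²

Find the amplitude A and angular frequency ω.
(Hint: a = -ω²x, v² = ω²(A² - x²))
a = −ω²x → ω = √(|a|/x) = √(0.898/0.0919) = 3.126 rad/s
v² = ω²(A² − x²) → A = √(x² + v²/ω²) = √(0.0919² + 0.479²/3.126²) = 0.1787 m = 17.87 cm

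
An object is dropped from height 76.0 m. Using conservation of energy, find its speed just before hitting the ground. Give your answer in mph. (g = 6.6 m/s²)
mgh = ½mv² → v = √(2gh) = √(2×6.6×76) = 31.67 m/s = 70.85 mph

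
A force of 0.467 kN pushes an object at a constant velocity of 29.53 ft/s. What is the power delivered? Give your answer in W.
P = Fv = 467 N × 9.001 m/s = 4203 W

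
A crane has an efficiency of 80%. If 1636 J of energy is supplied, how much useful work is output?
W_out = η × W_in = 0.8 × 1636 = 1308.8 J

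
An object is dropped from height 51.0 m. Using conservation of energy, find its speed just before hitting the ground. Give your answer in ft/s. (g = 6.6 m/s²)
mgh = ½mv² → v = √(2gh) = √(2×6.6×51) = 25.95 m/s = 85.12 ft/s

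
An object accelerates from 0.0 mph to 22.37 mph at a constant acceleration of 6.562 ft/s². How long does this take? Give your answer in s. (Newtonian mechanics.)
t = (v - v₀)/a (with unit conversion) = 5.0 s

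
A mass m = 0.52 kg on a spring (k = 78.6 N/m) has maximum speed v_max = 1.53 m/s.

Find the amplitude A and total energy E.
½mv²_max = ½kA² → A = v_max√(m/k) = 1.53×√(0.52/78.6) = 0.1244 m = 12.44 cm
E = ½mv²_max = ½×0.52×1.53² = 0.6086 J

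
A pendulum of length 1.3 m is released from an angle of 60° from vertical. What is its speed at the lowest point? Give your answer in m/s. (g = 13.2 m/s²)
h = L(1 − cosθ) = 1.3×(1 − cos60°) = 0.65 m
v = √(2gh) = √(2×13.2×0.65) = 4.142 m/s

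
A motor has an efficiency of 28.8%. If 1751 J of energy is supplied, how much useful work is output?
W_out = η × W_in = 0.288 × 1751 = 504.29 J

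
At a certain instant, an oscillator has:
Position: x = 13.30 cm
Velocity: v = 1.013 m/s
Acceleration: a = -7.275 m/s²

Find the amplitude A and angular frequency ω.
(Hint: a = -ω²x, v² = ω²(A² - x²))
a = −ω²x → ω = √(|a|/x) = √(7.275/0.133) = 7.396 rad/s
v² = ω²(A² − x²) → A = √(x² + v²/ω²) = √(0.133² + 1.013²/7.396²) = 0.1909 m = 19.09 cm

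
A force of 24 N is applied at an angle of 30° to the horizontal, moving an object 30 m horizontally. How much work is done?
W = Fd cosθ = 24×30×cos(30°) = 623.54 J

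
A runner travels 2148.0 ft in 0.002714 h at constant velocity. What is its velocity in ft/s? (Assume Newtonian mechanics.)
v = d/t (with unit conversion) = 219.8 ft/s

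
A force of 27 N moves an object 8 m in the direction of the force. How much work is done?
W = Fd = 27×8 = 216.0 J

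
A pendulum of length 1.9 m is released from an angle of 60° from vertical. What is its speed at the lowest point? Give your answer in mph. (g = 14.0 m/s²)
h = L(1 − cosθ) = 1.9×(1 − cos60°) = 0.95 m
v = √(2gh) = √(2×14.0×0.95) = 5.158 m/s = 11.54 mph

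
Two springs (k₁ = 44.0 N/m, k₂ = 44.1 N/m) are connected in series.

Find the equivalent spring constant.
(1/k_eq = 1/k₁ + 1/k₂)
1/k_eq = 1/44.0 + 1/44.1 = 0.045403; k_eq = 22.02 N/m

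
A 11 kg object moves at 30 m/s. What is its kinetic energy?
KE = ½mv² = ½×11×30² = 4950.0 J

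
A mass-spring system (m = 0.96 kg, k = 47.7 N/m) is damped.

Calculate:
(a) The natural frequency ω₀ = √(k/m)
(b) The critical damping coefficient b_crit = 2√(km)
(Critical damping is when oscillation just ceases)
ω₀ = √(k/m) = √(47.7/0.96) = 7.049 rad/s
b_crit = 2√(km) = 2√(47.7×0.96) = 13.53 kg/s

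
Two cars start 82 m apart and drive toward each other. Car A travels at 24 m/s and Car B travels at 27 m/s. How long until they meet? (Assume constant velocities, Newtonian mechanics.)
Combined speed: v_combined = 24 + 27 = 51 m/s
Time to meet: t = d/51 = 82/51 = 1.61 s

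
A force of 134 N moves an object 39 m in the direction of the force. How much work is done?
W = Fd = 134×39 = 5226.0 J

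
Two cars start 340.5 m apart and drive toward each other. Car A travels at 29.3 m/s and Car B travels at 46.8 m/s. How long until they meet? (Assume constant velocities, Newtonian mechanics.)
Combined speed: v_combined = 29.3 + 46.8 = 76.1 m/s
Time to meet: t = d/76.1 = 340.5/76.1 = 4.47 s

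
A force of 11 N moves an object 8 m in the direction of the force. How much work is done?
W = Fd = 11×8 = 88.0 J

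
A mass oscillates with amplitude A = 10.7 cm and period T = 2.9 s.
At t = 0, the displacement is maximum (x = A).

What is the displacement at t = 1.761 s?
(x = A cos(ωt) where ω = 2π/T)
ω = 2π/T = 2π/2.9 = 2.167 rad/s
x = A cos(ωt) = 10.7×cos(2.167×1.761) = -8.361 cm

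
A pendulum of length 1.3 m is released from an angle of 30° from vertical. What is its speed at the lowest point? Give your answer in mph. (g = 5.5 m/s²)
h = L(1 − cosθ) = 1.3×(1 − cos30°) = 0.1742 m
v = √(2gh) = √(2×5.5×0.1742) = 1.384 m/s = 3.096 mph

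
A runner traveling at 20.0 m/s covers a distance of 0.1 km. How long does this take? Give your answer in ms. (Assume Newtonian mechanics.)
t = d/v (with unit conversion) = 5000.0 ms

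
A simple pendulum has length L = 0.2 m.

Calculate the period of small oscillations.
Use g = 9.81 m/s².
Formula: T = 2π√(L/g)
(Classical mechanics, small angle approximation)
T = 2π√(L/g) = 2π√(0.2/9.81) = 0.8971 s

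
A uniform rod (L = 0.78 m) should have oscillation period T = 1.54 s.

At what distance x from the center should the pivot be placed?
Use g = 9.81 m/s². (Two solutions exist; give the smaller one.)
T = 2π√((L²/12 + x²)/(gx)). Let c = T²g/(4π²) = 0.5893.
x² − cx + L²/12 = 0 → x = (c − √(c² − L²/3))/2 = 0.1046 m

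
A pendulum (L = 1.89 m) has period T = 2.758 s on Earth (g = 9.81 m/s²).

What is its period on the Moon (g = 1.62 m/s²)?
T = 2π√(L/g), so T_moon/T_earth = √(g_earth/g_moon)
T_moon = 2π√(1.89/1.62) = 6.787 s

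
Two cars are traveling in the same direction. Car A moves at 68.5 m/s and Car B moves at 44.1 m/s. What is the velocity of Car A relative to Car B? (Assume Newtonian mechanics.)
v_rel = v_A - v_B = 68.5 - 44.1 = 24.4 m/s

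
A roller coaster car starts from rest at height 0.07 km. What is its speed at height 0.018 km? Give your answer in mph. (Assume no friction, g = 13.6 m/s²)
mgh₁ = ½mv₂² + mgh₂ → v₂ = √(2g(h₁−h₂)) = √(2×13.6×(70−18)) = 37.61 m/s = 84.13 mph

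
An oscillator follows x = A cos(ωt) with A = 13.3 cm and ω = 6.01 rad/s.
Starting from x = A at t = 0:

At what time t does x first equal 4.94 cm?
cos(ωt) = x/A = 4.94/13.3 = 0.3714
ωt = arccos(0.3714) = 1.19 rad
t = 1.19/6.01 = 0.198 s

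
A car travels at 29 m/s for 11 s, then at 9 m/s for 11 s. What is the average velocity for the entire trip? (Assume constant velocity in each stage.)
d₁ = v₁t₁ = 29 × 11 = 319 m
d₂ = v₂t₂ = 9 × 11 = 99 m
d_total = 418 m, t_total = 22 s
v_avg = d_total/t_total = 418/22 = 19.0 m/s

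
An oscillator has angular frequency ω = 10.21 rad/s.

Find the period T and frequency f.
T = 2π/ω = 2π/10.21 = 0.6154 s; f = ω/2π = 1.625 Hz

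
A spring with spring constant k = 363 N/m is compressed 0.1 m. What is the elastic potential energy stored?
PE = ½kx² = ½×363×0.1² = 1.815 J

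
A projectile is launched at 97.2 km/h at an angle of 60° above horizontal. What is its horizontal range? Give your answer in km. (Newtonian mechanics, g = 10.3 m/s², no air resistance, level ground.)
R = v₀² sin(2θ) / g (with unit conversion) = 0.06129 km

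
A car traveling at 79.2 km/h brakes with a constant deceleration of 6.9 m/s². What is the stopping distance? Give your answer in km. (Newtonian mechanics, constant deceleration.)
d = v₀² / (2a) (with unit conversion) = 0.03507 km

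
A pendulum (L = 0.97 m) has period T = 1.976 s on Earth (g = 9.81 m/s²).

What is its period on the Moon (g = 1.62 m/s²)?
T = 2π√(L/g), so T_moon/T_earth = √(g_earth/g_moon)
T_moon = 2π√(0.97/1.62) = 4.862 s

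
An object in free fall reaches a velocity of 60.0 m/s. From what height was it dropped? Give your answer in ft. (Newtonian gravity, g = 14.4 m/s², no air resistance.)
h = v²/(2g) (with unit conversion) = 410.1 ft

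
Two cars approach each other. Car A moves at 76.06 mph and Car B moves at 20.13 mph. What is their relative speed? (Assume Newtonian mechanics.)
v_rel = v_A + v_B = 76.06 + 20.13 = 96.19 mph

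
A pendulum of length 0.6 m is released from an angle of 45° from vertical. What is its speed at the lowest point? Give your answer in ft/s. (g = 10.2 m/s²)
h = L(1 − cosθ) = 0.6×(1 − cos45°) = 0.1757 m
v = √(2gh) = √(2×10.2×0.1757) = 1.893 m/s = 6.212 ft/s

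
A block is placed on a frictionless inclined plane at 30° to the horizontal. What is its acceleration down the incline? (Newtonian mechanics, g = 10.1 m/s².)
a = g sin(θ) = 10.1 × sin(30°) = 10.1 × 0.5 = 5.05 m/s²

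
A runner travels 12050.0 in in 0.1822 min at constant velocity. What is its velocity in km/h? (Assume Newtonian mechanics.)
v = d/t (with unit conversion) = 100.8 km/h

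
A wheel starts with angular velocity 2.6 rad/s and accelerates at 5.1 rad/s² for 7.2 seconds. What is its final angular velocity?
ω = ω₀ + αt = 2.6 + 5.1 × 7.2 = 39.32 rad/s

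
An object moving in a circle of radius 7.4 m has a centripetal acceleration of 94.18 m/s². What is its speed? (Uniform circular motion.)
v = √(a_c × r) = √(94.18 × 7.4) = 26.4 m/s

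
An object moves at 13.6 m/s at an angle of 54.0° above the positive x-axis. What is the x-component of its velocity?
vₓ = v cos(θ) = 13.6 × cos(54.0°) = 7.99 m/s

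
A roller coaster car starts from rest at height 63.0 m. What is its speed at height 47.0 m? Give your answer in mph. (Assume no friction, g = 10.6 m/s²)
mgh₁ = ½mv₂² + mgh₂ → v₂ = √(2g(h₁−h₂)) = √(2×10.6×(63−47)) = 18.42 m/s = 41.2 mph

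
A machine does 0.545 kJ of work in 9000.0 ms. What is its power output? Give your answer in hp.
P = W/t = 545 J / 9 s = 60.56 W = 0.08121 hp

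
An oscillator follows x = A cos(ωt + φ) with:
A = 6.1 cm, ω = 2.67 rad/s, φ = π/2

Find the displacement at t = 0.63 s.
x = A cos(ωt + φ) = 6.1×cos(2.67×0.63 + π/2) = -6.062 cm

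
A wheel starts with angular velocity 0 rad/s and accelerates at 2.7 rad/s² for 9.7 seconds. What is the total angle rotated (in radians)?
θ = ω₀t + ½αt² = 0×9.7 + ½×2.7×9.7² = 127.02 rad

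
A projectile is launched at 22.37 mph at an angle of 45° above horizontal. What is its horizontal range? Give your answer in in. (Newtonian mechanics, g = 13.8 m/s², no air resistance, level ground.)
R = v₀² sin(2θ) / g (with unit conversion) = 285.3 in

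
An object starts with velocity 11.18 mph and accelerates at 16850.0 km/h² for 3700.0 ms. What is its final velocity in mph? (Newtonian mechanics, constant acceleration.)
v = v₀ + at (with unit conversion) = 21.94 mph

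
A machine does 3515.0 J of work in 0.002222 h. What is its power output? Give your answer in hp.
P = W/t = 3515 J / 7.999 s = 439.4 W = 0.5893 hp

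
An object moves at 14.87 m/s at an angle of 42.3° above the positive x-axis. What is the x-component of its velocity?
vₓ = v cos(θ) = 14.87 × cos(42.3°) = 11.0 m/s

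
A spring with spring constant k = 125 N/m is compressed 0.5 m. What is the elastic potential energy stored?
PE = ½kx² = ½×125×0.5² = 15.62 J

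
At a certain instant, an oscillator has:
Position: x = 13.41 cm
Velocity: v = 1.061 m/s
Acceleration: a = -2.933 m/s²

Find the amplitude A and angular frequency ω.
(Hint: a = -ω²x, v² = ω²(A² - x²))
a = −ω²x → ω = √(|a|/x) = √(2.933/0.1341) = 4.677 rad/s
v² = ω²(A² − x²) → A = √(x² + v²/ω²) = √(0.1341² + 1.061²/4.677²) = 0.2635 m = 26.35 cm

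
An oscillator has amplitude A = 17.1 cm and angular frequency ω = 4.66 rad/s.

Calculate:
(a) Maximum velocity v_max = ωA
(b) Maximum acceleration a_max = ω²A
v_max = ωA = 4.66×0.171 = 0.7969 m/s
a_max = ω²A = 4.66²×0.171 = 3.713 m/s²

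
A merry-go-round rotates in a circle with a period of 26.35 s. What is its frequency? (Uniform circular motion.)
f = 1/T = 1/26.35 = 0.038 Hz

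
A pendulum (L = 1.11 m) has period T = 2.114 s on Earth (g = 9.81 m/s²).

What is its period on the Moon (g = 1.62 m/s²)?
T = 2π√(L/g), so T_moon/T_earth = √(g_earth/g_moon)
T_moon = 2π√(1.11/1.62) = 5.201 s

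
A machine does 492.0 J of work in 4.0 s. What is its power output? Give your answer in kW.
P = W/t = 492 J / 4 s = 123 W = 0.123 kW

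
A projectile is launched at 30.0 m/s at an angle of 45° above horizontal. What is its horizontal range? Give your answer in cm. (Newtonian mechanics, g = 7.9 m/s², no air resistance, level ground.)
R = v₀² sin(2θ) / g (with unit conversion) = 11390.0 cm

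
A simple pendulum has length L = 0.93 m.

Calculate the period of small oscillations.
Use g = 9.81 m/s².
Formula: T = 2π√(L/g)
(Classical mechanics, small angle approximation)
T = 2π√(L/g) = 2π√(0.93/9.81) = 1.935 s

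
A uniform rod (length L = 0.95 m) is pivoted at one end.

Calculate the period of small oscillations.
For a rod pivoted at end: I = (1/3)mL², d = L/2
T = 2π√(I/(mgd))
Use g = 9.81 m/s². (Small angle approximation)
I/m = (1/3)L² = 0.3008 m²; d = L/2 = 0.475 m
T = 2π√(I/(mgd)) = 2π√(0.3008/(9.81×0.475)) = 1.596 s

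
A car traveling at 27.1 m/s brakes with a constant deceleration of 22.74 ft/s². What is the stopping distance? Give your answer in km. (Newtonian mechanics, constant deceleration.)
d = v₀² / (2a) (with unit conversion) = 0.05298 km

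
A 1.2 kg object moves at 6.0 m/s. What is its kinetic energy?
KE = ½mv² = ½×1.2×6.0² = 21.6 J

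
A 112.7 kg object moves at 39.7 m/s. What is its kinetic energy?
KE = ½mv² = ½×112.7×39.7² = 88812.67 J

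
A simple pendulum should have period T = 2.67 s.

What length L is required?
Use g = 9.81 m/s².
T = 2π√(L/g) → L = g(T/2π)² = 9.81×(2.67/2π)² = 1.771 m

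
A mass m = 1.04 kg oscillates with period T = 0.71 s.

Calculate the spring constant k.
T = 2π√(m/k) → k = m(2π/T)² = 1.04×(2π/0.71)² = 81.45 N/m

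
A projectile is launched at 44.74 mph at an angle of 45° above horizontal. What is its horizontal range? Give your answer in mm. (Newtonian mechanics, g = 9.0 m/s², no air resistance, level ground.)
R = v₀² sin(2θ) / g (with unit conversion) = 44450.0 mm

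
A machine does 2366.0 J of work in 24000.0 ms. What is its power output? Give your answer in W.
P = W/t = 2366 J / 24 s = 98.58 W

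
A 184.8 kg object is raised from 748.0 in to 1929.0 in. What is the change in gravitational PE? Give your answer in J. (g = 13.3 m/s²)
ΔPE = mg(h₂ − h₁) = 184.8 kg × 13.3 m/s² × (49 − 19) m = 7.373e+04 J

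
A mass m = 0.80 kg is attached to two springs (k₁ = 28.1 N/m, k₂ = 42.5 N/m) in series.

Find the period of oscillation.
k_eq = k₁k₂/(k₁+k₂) = 16.92 N/m
T = 2π√(m/k_eq) = 2π√(0.8/16.92) = 1.366 s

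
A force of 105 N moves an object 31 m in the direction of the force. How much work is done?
W = Fd = 105×31 = 3255.0 J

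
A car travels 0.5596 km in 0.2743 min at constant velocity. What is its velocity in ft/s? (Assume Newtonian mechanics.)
v = d/t (with unit conversion) = 111.6 ft/s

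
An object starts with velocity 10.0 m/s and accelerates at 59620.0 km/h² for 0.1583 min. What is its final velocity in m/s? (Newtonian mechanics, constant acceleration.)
v = v₀ + at (with unit conversion) = 53.69 m/s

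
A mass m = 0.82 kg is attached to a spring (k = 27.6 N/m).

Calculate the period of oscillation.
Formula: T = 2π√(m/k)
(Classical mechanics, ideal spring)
T = 2π√(m/k) = 2π√(0.82/27.6) = 1.083 s; f = 1/T = 0.9234 Hz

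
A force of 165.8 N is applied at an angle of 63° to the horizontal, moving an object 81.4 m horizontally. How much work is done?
W = Fd cosθ = 165.8×81.4×cos(63°) = 6127.1 J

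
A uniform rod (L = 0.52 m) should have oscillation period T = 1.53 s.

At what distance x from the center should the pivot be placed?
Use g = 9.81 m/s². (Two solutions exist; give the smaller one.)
T = 2π√((L²/12 + x²)/(gx)). Let c = T²g/(4π²) = 0.5817.
x² − cx + L²/12 = 0 → x = (c − √(c² − L²/3))/2 = 0.04173 m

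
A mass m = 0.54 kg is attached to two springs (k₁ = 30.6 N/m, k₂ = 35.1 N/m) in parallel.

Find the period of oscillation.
k_eq = k₁+k₂ = 65.7 N/m
T = 2π√(m/k_eq) = 2π√(0.54/65.7) = 0.5696 s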